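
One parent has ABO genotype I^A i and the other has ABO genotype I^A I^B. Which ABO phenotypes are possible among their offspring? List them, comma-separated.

Gametes from I^A i × I^A I^B give offspring ABO genotypes I^A I^A, I^A I^B, I^A i, I^B i, i.e. phenotypes A, B, AB.

A, B, AB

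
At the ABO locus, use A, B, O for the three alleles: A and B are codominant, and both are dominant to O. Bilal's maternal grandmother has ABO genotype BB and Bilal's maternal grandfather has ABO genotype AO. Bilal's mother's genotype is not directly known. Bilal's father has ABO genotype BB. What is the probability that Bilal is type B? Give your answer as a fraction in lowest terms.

3/4

Bilal's mother's ABO genotype from BB × AO: 1/2 AB, 1/2 BO.
Crossing each possibility with the father BB and summing P(type B): 1/2·1/2 + 1/2·1 = 3/4.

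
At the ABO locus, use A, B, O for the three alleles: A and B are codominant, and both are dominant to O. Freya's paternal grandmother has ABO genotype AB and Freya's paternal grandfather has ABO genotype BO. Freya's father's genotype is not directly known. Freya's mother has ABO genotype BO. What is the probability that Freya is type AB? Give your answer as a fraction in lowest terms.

1/8

Freya's father's ABO genotype from AB × BO: 1/4 AB, 1/4 AO, 1/4 BB, 1/4 BO.
Crossing each possibility with the mother BO and summing P(type AB): 1/4·1/4 + 1/4·1/4 + 1/4·0 + 1/4·0 = 1/8.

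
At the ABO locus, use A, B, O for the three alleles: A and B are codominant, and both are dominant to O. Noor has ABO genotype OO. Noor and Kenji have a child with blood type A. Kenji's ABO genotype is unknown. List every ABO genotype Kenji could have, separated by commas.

AA, AB, AO

For each candidate genotype of Kenji, check whether crossing it with OO can produce every observed child phenotype.
  AA → possible child types {A} ✓
  AB → possible child types {A, B} ✓
  AO → possible child types {O, A} ✓
  BB → possible child types {B} ✗
  BO → possible child types {O, B} ✗
  OO → possible child types {O} ✗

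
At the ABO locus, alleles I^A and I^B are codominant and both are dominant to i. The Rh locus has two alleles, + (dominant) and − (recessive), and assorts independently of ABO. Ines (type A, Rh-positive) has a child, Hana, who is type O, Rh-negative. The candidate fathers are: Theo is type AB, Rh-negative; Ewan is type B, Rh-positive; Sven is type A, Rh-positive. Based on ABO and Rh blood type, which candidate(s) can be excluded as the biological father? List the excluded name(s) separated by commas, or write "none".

A candidate is excluded only if no genotype consistent with his phenotype could produce a type O, Rh-negative child with a type A, Rh-positive mother.
Theo (type AB, Rh-): no genotype consistent with that phenotype can produce a type-O Rh- child with a type-A mother.

Theo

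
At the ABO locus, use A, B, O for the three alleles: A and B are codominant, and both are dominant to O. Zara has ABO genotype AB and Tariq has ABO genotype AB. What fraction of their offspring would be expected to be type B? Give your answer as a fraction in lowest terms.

ABO cross AB × AB → offspring phenotypes: 1/4 A, 1/4 B, 1/2 AB.
So P(type B) = 1/4.

1/4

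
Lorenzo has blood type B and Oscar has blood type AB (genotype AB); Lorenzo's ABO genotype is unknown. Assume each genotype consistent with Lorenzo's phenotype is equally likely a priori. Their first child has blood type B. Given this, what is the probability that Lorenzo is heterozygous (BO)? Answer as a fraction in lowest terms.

Possible genotypes: Lorenzo ∈ {BB, BO}; Oscar ∈ {AB}.
Weight each parental genotype pair by prior × P(type-B child):
  BB × AB: posterior weight 1/2.
  BO × AB: posterior weight 1/2.
Sum the posterior weight over pairs where Lorenzo is BO: 1/2.

1/2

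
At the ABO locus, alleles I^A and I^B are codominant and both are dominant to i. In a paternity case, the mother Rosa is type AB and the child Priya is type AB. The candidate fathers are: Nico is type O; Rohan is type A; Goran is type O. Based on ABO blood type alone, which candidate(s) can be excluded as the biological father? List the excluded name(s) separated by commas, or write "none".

A candidate is excluded only if no genotype consistent with his phenotype could produce a type AB child with a type AB mother.
Nico (type O): no genotype consistent with that phenotype can produce a type-AB child with a type-AB mother.
Goran (type O): no genotype consistent with that phenotype can produce a type-AB child with a type-AB mother.

Nico, Goran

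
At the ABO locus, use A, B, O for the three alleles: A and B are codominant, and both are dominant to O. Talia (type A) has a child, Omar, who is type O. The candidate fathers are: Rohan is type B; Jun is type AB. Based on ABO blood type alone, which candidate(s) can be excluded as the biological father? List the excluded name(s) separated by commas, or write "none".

A candidate is excluded only if no genotype consistent with his phenotype could produce a type O child with a type A mother.
Jun (type AB): no genotype consistent with that phenotype can produce a type-O child with a type-A mother.

Jun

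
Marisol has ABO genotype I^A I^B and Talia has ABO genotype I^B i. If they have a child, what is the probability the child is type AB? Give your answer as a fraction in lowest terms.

1/4

ABO cross I^A I^B × I^B i → offspring phenotypes: 1/4 A, 1/2 B, 1/4 AB.
So P(type AB) = 1/4.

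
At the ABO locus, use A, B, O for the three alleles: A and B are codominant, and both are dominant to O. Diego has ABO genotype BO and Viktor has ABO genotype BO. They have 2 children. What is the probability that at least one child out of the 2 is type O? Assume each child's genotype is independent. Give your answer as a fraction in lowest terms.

ABO cross BO × BO → 1/4 O, 3/4 B.
So P(type O) = 1/4 per child.
P(none) = (3/4)^2 = 9/16; P(at least one) = 1 − 9/16 = 7/16.

7/16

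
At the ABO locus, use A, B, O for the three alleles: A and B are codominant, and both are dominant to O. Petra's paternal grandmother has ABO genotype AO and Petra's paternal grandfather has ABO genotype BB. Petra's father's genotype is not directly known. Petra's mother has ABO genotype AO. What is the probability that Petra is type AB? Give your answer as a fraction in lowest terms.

Petra's father's ABO genotype from AO × BB: 1/2 AB, 1/2 BO.
Crossing each possibility with the mother AO and summing P(type AB): 1/2·1/4 + 1/2·1/4 = 1/4.

1/4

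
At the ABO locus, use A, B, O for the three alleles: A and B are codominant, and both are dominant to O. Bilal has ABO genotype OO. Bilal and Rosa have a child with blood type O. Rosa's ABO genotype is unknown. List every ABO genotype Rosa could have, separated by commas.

AO, BO, OO

For each candidate genotype of Rosa, check whether crossing it with OO can produce every observed child phenotype.
  AA → possible child types {A} ✗
  AB → possible child types {A, B} ✗
  AO → possible child types {O, A} ✓
  BB → possible child types {B} ✗
  BO → possible child types {O, B} ✓
  OO → possible child types {O} ✓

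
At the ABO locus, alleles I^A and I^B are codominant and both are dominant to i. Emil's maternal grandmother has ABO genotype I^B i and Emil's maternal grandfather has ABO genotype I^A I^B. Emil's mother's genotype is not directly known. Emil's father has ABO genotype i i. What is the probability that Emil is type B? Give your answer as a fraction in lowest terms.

Emil's mother's ABO genotype from I^B i × I^A I^B: 1/4 I^A I^B, 1/4 I^A i, 1/4 I^B I^B, 1/4 I^B i.
Crossing each possibility with the father i i and summing P(type B): 1/4·1/2 + 1/4·0 + 1/4·1 + 1/4·1/2 = 1/2.

1/2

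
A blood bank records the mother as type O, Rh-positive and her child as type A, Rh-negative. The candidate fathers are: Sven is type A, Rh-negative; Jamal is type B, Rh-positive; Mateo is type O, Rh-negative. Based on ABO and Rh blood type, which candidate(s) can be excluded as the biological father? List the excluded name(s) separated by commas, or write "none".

A candidate is excluded only if no genotype consistent with his phenotype could produce a type A, Rh-negative child with a type O, Rh-positive mother.
Jamal (type B, Rh+): no genotype consistent with that phenotype can produce a type-A Rh- child with a type-O mother.
Mateo (type O, Rh-): no genotype consistent with that phenotype can produce a type-A Rh- child with a type-O mother.

Jamal, Mateo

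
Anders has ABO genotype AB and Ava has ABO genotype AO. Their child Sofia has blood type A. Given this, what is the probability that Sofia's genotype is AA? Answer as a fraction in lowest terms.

Cross AB × AO → 1/4 AA, 1/4 AB, 1/4 AO, 1/4 BO.
Type-A genotypes among offspring: AA (1/4), AO (1/4); total 1/2.
P(AA | type A) = (1/4) / (1/2) = 1/2.

1/2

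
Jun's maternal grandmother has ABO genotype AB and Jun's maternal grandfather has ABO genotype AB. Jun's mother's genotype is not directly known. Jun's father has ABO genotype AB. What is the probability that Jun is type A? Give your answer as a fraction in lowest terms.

1/4

Jun's mother's ABO genotype from AB × AB: 1/4 AA, 1/2 AB, 1/4 BB.
Crossing each possibility with the father AB and summing P(type A): 1/4·1/2 + 1/2·1/4 + 1/4·0 = 1/4.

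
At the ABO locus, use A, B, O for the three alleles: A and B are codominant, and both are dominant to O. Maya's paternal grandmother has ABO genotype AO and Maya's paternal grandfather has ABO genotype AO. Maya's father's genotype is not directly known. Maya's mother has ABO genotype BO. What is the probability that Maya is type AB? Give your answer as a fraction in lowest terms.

Maya's father's ABO genotype from AO × AO: 1/4 AA, 1/2 AO, 1/4 OO.
Crossing each possibility with the mother BO and summing P(type AB): 1/4·1/2 + 1/2·1/4 + 1/4·0 = 1/4.

1/4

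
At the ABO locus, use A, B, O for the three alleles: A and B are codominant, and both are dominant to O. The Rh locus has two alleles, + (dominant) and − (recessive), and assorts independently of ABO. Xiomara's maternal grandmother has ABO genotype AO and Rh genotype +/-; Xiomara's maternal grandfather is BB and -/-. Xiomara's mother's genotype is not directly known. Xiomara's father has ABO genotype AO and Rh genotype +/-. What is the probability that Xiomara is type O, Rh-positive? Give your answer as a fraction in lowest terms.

Xiomara's mother's ABO genotype from AO × BB: 1/2 AB, 1/2 BO.
Crossing each possibility with the father AO and summing P(type O): 1/2·0 + 1/2·1/4 = 1/8.
Similarly for Rh via the mother's Rh distribution: P(Rh+) = 5/8.
Independent loci: 1/8 × 5/8 = 5/64.

5/64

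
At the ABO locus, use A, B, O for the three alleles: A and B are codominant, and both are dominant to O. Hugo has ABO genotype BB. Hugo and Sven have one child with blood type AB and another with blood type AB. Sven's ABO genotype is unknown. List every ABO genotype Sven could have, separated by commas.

AA, AB, AO

For each candidate genotype of Sven, check whether crossing it with BB can produce every observed child phenotype.
  AA → possible child types {AB} ✓
  AB → possible child types {B, AB} ✓
  AO → possible child types {B, AB} ✓
  BB → possible child types {B} ✗
  BO → possible child types {B} ✗
  OO → possible child types {B} ✗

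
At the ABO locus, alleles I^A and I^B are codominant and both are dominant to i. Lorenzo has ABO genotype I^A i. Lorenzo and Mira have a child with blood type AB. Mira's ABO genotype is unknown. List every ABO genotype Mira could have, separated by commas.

I^A I^B, I^B I^B, I^B i

For each candidate genotype of Mira, check whether crossing it with I^A i can produce every observed child phenotype.
  I^A I^A → possible child types {A} ✗
  I^A I^B → possible child types {A, B, AB} ✓
  I^A i → possible child types {O, A} ✗
  I^B I^B → possible child types {B, AB} ✓
  I^B i → possible child types {O, A, B, AB} ✓
  i i → possible child types {O, A} ✗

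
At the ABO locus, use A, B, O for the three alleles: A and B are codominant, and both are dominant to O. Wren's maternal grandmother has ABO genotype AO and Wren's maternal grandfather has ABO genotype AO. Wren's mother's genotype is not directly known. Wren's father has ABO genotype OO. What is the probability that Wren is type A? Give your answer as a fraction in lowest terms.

Wren's mother's ABO genotype from AO × AO: 1/4 AA, 1/2 AO, 1/4 OO.
Crossing each possibility with the father OO and summing P(type A): 1/4·1 + 1/2·1/2 + 1/4·0 = 1/2.

1/2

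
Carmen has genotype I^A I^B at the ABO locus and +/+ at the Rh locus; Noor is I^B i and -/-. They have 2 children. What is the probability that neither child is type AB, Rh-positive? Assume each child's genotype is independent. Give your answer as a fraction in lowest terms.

ABO cross I^A I^B × I^B i → 1/4 A, 1/2 B, 1/4 AB.
Rh cross +/+ × -/- → 1 Rh+; so P(type AB, Rh-positive) = 1/4 × 1 = 1/4 per child.
P(not type AB, Rh-positive) = 3/4 for one child; (3/4)^2 = 9/16.

9/16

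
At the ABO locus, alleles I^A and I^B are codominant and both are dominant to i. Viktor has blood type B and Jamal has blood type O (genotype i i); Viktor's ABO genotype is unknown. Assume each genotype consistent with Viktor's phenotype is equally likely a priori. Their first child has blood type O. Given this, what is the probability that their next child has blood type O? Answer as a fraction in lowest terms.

Possible genotypes: Viktor ∈ {I^B I^B, I^B i}; Jamal ∈ {i i}.
Weight each parental genotype pair by prior × P(type-O child):
  I^B i × i i: posterior weight 1; P(next child type O) = 1/2.
Weighted sum = 1/2.

1/2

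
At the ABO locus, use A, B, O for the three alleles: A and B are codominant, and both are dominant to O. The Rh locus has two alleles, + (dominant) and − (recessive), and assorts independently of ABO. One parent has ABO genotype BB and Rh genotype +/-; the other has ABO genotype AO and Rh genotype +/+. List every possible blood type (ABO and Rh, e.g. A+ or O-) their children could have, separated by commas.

Gametes from BB × AO give offspring ABO genotypes AB, BO, i.e. phenotypes B, AB.
Rh cross +/- × +/+ → phenotypes Rh+.
Combining independently: B+, AB+.

B+, AB+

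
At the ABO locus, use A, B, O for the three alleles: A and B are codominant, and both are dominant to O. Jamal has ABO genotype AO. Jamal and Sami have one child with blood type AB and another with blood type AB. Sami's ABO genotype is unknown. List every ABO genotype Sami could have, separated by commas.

For each candidate genotype of Sami, check whether crossing it with AO can produce every observed child phenotype.
  AA → possible child types {A} ✗
  AB → possible child types {A, B, AB} ✓
  AO → possible child types {O, A} ✗
  BB → possible child types {B, AB} ✓
  BO → possible child types {O, A, B, AB} ✓
  OO → possible child types {O, A} ✗

AB, BB, BO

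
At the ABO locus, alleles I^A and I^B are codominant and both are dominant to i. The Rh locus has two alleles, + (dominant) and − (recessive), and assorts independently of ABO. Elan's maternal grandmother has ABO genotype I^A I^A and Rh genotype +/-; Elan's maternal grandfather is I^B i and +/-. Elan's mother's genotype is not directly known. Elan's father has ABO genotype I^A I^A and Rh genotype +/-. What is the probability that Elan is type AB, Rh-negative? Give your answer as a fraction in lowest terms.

Elan's mother's ABO genotype from I^A I^A × I^B i: 1/2 I^A I^B, 1/2 I^A i.
Crossing each possibility with the father I^A I^A and summing P(type AB): 1/2·1/2 + 1/2·0 = 1/4.
Similarly for Rh via the mother's Rh distribution: P(Rh-) = 1/4.
Independent loci: 1/4 × 1/4 = 1/16.

1/16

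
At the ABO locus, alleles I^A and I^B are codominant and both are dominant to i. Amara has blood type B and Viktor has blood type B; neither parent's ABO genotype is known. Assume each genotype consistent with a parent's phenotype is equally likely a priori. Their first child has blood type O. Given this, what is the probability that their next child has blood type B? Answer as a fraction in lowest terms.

3/4

Possible genotypes: Amara ∈ {I^B I^B, I^B i}; Viktor ∈ {I^B I^B, I^B i}.
Weight each parental genotype pair by prior × P(type-O child):
  I^B i × I^B i: posterior weight 1; P(next child type B) = 3/4.
Weighted sum = 3/4.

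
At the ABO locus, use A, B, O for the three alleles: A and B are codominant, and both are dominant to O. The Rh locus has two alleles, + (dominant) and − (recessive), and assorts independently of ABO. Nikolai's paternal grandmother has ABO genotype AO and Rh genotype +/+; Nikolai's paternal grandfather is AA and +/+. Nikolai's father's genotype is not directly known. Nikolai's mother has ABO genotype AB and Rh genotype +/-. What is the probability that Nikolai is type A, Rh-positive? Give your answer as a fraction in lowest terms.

1/2

Nikolai's father's ABO genotype from AO × AA: 1/2 AA, 1/2 AO.
Crossing each possibility with the mother AB and summing P(type A): 1/2·1/2 + 1/2·1/2 = 1/2.
Similarly for Rh via the father's Rh distribution: P(Rh+) = 1.
Independent loci: 1/2 × 1 = 1/2.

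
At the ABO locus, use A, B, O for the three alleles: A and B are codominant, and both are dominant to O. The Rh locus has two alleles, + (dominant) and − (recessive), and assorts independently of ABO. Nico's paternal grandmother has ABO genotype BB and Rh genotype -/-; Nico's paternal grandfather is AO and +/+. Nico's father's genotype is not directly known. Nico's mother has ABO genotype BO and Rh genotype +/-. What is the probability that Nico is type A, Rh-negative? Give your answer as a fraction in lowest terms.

1/32

Nico's father's ABO genotype from BB × AO: 1/2 AB, 1/2 BO.
Crossing each possibility with the mother BO and summing P(type A): 1/2·1/4 + 1/2·0 = 1/8.
Similarly for Rh via the father's Rh distribution: P(Rh-) = 1/4.
Independent loci: 1/8 × 1/4 = 1/32.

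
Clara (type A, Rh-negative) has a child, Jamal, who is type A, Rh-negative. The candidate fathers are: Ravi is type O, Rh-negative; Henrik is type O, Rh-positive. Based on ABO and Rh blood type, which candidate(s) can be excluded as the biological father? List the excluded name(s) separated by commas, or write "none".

none

A candidate is excluded only if no genotype consistent with his phenotype could produce a type A, Rh-negative child with a type A, Rh-negative mother.
Every candidate has at least one consistent genotype combination, so none can be excluded.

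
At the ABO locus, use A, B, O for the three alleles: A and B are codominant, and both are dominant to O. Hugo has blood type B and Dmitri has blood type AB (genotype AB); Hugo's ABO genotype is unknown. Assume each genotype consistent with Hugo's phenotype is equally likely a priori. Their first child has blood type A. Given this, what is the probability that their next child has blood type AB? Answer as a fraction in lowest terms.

1/4

Possible genotypes: Hugo ∈ {BB, BO}; Dmitri ∈ {AB}.
Weight each parental genotype pair by prior × P(type-A child):
  BO × AB: posterior weight 1; P(next child type AB) = 1/4.
Weighted sum = 1/4.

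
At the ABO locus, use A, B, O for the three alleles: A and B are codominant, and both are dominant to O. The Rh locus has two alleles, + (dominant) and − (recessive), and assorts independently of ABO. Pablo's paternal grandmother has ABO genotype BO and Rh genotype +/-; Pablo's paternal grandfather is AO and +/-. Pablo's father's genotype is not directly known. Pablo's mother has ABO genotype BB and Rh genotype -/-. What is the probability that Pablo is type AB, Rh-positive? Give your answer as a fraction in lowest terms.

1/8

Pablo's father's ABO genotype from BO × AO: 1/4 AB, 1/4 AO, 1/4 BO, 1/4 OO.
Crossing each possibility with the mother BB and summing P(type AB): 1/4·1/2 + 1/4·1/2 + 1/4·0 + 1/4·0 = 1/4.
Similarly for Rh via the father's Rh distribution: P(Rh+) = 1/2.
Independent loci: 1/4 × 1/2 = 1/8.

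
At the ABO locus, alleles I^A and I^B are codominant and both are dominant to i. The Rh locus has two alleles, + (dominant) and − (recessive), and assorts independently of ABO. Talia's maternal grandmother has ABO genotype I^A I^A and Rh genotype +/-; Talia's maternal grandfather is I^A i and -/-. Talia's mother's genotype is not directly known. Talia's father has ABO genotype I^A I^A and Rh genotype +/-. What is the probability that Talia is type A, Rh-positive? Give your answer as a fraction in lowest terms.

5/8

Talia's mother's ABO genotype from I^A I^A × I^A i: 1/2 I^A I^A, 1/2 I^A i.
Crossing each possibility with the father I^A I^A and summing P(type A): 1/2·1 + 1/2·1 = 1.
Similarly for Rh via the mother's Rh distribution: P(Rh+) = 5/8.
Independent loci: 1 × 5/8 = 5/8.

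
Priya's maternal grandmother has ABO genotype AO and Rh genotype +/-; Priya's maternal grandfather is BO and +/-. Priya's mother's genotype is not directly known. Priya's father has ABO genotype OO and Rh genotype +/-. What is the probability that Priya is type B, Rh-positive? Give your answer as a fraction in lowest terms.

Priya's mother's ABO genotype from AO × BO: 1/4 AB, 1/4 AO, 1/4 BO, 1/4 OO.
Crossing each possibility with the father OO and summing P(type B): 1/4·1/2 + 1/4·0 + 1/4·1/2 + 1/4·0 = 1/4.
Similarly for Rh via the mother's Rh distribution: P(Rh+) = 3/4.
Independent loci: 1/4 × 3/4 = 3/16.

3/16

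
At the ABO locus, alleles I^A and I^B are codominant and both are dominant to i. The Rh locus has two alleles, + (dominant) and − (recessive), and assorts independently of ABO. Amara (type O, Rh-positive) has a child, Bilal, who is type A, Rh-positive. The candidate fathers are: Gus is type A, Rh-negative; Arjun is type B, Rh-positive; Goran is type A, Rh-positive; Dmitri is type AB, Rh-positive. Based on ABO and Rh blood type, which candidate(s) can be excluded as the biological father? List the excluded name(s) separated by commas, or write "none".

A candidate is excluded only if no genotype consistent with his phenotype could produce a type A, Rh-positive child with a type O, Rh-positive mother.
Arjun (type B, Rh+): no genotype consistent with that phenotype can produce a type-A Rh+ child with a type-O mother.

Arjun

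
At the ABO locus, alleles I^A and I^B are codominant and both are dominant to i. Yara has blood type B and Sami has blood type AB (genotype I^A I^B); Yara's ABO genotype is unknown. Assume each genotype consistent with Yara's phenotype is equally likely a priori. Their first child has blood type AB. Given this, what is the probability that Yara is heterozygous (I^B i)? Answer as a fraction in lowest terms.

1/3

Possible genotypes: Yara ∈ {I^B I^B, I^B i}; Sami ∈ {I^A I^B}.
Weight each parental genotype pair by prior × P(type-AB child):
  I^B I^B × I^A I^B: posterior weight 2/3.
  I^B i × I^A I^B: posterior weight 1/3.
Sum the posterior weight over pairs where Yara is I^B i: 1/3.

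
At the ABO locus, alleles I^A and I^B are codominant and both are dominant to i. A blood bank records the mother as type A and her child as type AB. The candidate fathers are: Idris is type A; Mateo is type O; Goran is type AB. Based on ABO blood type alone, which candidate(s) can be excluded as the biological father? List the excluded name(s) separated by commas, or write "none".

Idris, Mateo

A candidate is excluded only if no genotype consistent with his phenotype could produce a type AB child with a type A mother.
Idris (type A): no genotype consistent with that phenotype can produce a type-AB child with a type-A mother.
Mateo (type O): no genotype consistent with that phenotype can produce a type-AB child with a type-A mother.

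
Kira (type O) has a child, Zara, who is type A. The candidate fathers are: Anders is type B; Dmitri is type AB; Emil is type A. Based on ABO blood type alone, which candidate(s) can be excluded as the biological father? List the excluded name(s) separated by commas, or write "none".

A candidate is excluded only if no genotype consistent with his phenotype could produce a type A child with a type O mother.
Anders (type B): no genotype consistent with that phenotype can produce a type-A child with a type-O mother.

Anders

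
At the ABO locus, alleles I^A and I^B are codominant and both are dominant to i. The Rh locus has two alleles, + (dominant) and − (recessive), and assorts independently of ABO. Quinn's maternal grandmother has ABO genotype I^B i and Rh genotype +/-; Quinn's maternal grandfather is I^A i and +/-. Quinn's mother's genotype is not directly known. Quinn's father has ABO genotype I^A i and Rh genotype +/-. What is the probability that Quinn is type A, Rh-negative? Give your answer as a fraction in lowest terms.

Quinn's mother's ABO genotype from I^B i × I^A i: 1/4 I^A I^B, 1/4 I^A i, 1/4 I^B i, 1/4 i i.
Crossing each possibility with the father I^A i and summing P(type A): 1/4·1/2 + 1/4·3/4 + 1/4·1/4 + 1/4·1/2 = 1/2.
Similarly for Rh via the mother's Rh distribution: P(Rh-) = 1/4.
Independent loci: 1/2 × 1/4 = 1/8.

1/8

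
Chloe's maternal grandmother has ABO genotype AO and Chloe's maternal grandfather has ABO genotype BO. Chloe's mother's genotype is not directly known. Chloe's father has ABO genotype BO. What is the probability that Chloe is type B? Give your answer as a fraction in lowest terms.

Chloe's mother's ABO genotype from AO × BO: 1/4 AB, 1/4 AO, 1/4 BO, 1/4 OO.
Crossing each possibility with the father BO and summing P(type B): 1/4·1/2 + 1/4·1/4 + 1/4·3/4 + 1/4·1/2 = 1/2.

1/2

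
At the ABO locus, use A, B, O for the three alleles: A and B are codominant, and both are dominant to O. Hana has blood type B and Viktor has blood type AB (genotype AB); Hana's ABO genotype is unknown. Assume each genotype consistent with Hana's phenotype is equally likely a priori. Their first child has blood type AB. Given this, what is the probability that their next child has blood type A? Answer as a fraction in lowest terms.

1/12

Possible genotypes: Hana ∈ {BB, BO}; Viktor ∈ {AB}.
Weight each parental genotype pair by prior × P(type-AB child):
  BB × AB: posterior weight 2/3; P(next child type A) = 0.
  BO × AB: posterior weight 1/3; P(next child type A) = 1/4.
Weighted sum = 1/12.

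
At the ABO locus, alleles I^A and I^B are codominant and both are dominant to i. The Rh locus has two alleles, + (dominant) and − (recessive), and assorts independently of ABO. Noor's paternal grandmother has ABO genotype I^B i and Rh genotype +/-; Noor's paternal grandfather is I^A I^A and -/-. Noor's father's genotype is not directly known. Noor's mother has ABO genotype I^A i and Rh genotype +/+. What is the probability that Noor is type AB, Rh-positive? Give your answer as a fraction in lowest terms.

Noor's father's ABO genotype from I^B i × I^A I^A: 1/2 I^A I^B, 1/2 I^A i.
Crossing each possibility with the mother I^A i and summing P(type AB): 1/2·1/4 + 1/2·0 = 1/8.
Similarly for Rh via the father's Rh distribution: P(Rh+) = 1.
Independent loci: 1/8 × 1 = 1/8.

1/8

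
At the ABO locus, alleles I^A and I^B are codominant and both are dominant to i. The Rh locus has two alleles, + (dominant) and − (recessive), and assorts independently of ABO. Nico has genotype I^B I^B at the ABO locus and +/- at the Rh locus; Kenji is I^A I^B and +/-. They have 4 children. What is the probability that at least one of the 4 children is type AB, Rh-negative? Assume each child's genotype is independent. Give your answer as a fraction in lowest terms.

1695/4096

ABO cross I^B I^B × I^A I^B → 1/2 B, 1/2 AB.
Rh cross +/- × +/- → 3/4 Rh+, 1/4 Rh-; so P(type AB, Rh-negative) = 1/2 × 1/4 = 1/8 per child.
P(none) = (7/8)^4 = 2401/4096; P(at least one) = 1 − 2401/4096 = 1695/4096.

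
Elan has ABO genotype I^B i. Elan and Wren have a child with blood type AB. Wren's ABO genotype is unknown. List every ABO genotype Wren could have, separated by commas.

I^A I^A, I^A I^B, I^A i

For each candidate genotype of Wren, check whether crossing it with I^B i can produce every observed child phenotype.
  I^A I^A → possible child types {A, AB} ✓
  I^A I^B → possible child types {A, B, AB} ✓
  I^A i → possible child types {O, A, B, AB} ✓
  I^B I^B → possible child types {B} ✗
  I^B i → possible child types {O, B} ✗
  i i → possible child types {O, B} ✗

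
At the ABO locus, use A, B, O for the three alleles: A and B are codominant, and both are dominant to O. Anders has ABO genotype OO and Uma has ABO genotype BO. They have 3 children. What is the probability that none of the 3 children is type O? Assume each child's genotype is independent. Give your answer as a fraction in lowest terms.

ABO cross OO × BO → 1/2 O, 1/2 B.
So P(type O) = 1/2 per child.
P(not type O) = 1/2 for one child; (1/2)^3 = 1/8.

1/8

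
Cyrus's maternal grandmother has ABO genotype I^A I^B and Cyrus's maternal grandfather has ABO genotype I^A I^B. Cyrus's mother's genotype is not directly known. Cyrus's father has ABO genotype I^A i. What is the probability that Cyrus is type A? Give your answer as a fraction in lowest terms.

1/2

Cyrus's mother's ABO genotype from I^A I^B × I^A I^B: 1/4 I^A I^A, 1/2 I^A I^B, 1/4 I^B I^B.
Crossing each possibility with the father I^A i and summing P(type A): 1/4·1 + 1/2·1/2 + 1/4·0 = 1/2.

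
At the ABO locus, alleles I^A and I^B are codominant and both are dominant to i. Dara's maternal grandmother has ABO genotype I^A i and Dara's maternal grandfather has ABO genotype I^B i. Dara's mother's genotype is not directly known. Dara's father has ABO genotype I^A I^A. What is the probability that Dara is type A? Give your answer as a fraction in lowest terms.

Dara's mother's ABO genotype from I^A i × I^B i: 1/4 I^A I^B, 1/4 I^A i, 1/4 I^B i, 1/4 i i.
Crossing each possibility with the father I^A I^A and summing P(type A): 1/4·1/2 + 1/4·1 + 1/4·1/2 + 1/4·1 = 3/4.

3/4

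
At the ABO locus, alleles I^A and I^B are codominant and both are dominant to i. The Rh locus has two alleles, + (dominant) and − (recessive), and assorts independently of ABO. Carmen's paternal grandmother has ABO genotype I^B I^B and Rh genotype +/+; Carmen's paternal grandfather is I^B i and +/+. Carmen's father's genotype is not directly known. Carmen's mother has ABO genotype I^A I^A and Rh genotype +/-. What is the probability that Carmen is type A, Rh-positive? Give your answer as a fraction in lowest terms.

Carmen's father's ABO genotype from I^B I^B × I^B i: 1/2 I^B I^B, 1/2 I^B i.
Crossing each possibility with the mother I^A I^A and summing P(type A): 1/2·0 + 1/2·1/2 = 1/4.
Similarly for Rh via the father's Rh distribution: P(Rh+) = 1.
Independent loci: 1/4 × 1 = 1/4.

1/4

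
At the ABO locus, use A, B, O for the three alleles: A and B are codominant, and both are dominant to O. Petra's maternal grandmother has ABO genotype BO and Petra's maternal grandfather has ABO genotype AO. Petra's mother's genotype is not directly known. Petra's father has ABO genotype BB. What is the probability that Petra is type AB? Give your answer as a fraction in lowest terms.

Petra's mother's ABO genotype from BO × AO: 1/4 AB, 1/4 AO, 1/4 BO, 1/4 OO.
Crossing each possibility with the father BB and summing P(type AB): 1/4·1/2 + 1/4·1/2 + 1/4·0 + 1/4·0 = 1/4.

1/4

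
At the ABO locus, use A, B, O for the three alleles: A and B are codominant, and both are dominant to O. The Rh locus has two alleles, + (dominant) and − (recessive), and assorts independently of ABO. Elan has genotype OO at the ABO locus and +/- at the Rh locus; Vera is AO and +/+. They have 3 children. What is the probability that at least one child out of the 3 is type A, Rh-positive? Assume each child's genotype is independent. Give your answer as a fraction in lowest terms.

7/8

ABO cross OO × AO → 1/2 O, 1/2 A.
Rh cross +/- × +/+ → 1 Rh+; so P(type A, Rh-positive) = 1/2 × 1 = 1/2 per child.
P(none) = (1/2)^3 = 1/8; P(at least one) = 1 − 1/8 = 7/8.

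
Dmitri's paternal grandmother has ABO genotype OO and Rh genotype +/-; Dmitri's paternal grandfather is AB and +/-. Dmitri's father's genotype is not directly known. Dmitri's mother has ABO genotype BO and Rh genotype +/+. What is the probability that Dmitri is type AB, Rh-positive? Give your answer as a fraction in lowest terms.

1/8

Dmitri's father's ABO genotype from OO × AB: 1/2 AO, 1/2 BO.
Crossing each possibility with the mother BO and summing P(type AB): 1/2·1/4 + 1/2·0 = 1/8.
Similarly for Rh via the father's Rh distribution: P(Rh+) = 1.
Independent loci: 1/8 × 1 = 1/8.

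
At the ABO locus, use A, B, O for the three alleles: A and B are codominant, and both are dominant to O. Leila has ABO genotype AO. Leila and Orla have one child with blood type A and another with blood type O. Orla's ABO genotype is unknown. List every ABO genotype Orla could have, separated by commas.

For each candidate genotype of Orla, check whether crossing it with AO can produce every observed child phenotype.
  AA → possible child types {A} ✗
  AB → possible child types {A, B, AB} ✗
  AO → possible child types {O, A} ✓
  BB → possible child types {B, AB} ✗
  BO → possible child types {O, A, B, AB} ✓
  OO → possible child types {O, A} ✓

AO, BO, OO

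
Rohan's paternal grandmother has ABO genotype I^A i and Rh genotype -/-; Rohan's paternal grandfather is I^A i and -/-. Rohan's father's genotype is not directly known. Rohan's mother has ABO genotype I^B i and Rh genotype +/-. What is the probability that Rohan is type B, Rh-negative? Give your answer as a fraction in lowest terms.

1/8

Rohan's father's ABO genotype from I^A i × I^A i: 1/4 I^A I^A, 1/2 I^A i, 1/4 i i.
Crossing each possibility with the mother I^B i and summing P(type B): 1/4·0 + 1/2·1/4 + 1/4·1/2 = 1/4.
Similarly for Rh via the father's Rh distribution: P(Rh-) = 1/2.
Independent loci: 1/4 × 1/2 = 1/8.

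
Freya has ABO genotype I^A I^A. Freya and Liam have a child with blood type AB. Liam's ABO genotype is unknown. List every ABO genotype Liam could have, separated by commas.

For each candidate genotype of Liam, check whether crossing it with I^A I^A can produce every observed child phenotype.
  I^A I^A → possible child types {A} ✗
  I^A I^B → possible child types {A, AB} ✓
  I^A i → possible child types {A} ✗
  I^B I^B → possible child types {AB} ✓
  I^B i → possible child types {A, AB} ✓
  i i → possible child types {A} ✗

I^A I^B, I^B I^B, I^B i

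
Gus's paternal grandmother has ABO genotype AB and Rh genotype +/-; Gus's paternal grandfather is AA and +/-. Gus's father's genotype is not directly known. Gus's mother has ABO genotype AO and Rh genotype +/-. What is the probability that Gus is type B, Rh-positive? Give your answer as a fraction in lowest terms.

3/32

Gus's father's ABO genotype from AB × AA: 1/2 AA, 1/2 AB.
Crossing each possibility with the mother AO and summing P(type B): 1/2·0 + 1/2·1/4 = 1/8.
Similarly for Rh via the father's Rh distribution: P(Rh+) = 3/4.
Independent loci: 1/8 × 3/4 = 3/32.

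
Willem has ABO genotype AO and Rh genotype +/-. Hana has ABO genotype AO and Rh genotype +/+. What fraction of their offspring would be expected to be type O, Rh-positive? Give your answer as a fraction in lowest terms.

ABO cross AO × AO → offspring phenotypes: 1/4 O, 3/4 A.
Rh cross +/- × +/+ → 1 Rh+.
Independent loci: P(type O, Rh-positive) = 1/4 × 1 = 1/4.

1/4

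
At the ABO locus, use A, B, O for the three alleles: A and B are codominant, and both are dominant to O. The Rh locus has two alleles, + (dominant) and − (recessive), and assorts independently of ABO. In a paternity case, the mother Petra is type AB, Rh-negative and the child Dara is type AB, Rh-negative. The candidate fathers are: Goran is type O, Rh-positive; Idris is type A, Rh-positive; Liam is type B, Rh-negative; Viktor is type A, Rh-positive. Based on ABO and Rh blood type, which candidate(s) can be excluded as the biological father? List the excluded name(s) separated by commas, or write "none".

Goran

A candidate is excluded only if no genotype consistent with his phenotype could produce a type AB, Rh-negative child with a type AB, Rh-negative mother.
Goran (type O, Rh+): no genotype consistent with that phenotype can produce a type-AB Rh- child with a type-AB mother.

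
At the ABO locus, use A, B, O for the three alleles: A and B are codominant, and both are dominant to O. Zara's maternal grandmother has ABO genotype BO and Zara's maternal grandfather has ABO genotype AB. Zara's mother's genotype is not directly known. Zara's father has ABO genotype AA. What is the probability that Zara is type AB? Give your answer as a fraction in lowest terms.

1/2

Zara's mother's ABO genotype from BO × AB: 1/4 AB, 1/4 AO, 1/4 BB, 1/4 BO.
Crossing each possibility with the father AA and summing P(type AB): 1/4·1/2 + 1/4·0 + 1/4·1 + 1/4·1/2 = 1/2.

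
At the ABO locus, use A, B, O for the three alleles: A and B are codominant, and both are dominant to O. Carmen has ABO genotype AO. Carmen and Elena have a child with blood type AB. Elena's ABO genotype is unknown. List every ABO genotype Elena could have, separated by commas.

AB, BB, BO

For each candidate genotype of Elena, check whether crossing it with AO can produce every observed child phenotype.
  AA → possible child types {A} ✗
  AB → possible child types {A, B, AB} ✓
  AO → possible child types {O, A} ✗
  BB → possible child types {B, AB} ✓
  BO → possible child types {O, A, B, AB} ✓
  OO → possible child types {O, A} ✗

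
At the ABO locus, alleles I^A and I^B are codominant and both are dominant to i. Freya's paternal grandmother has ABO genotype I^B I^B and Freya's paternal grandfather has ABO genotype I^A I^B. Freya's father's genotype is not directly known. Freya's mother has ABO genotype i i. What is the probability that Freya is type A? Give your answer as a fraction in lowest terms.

Freya's father's ABO genotype from I^B I^B × I^A I^B: 1/2 I^A I^B, 1/2 I^B I^B.
Crossing each possibility with the mother i i and summing P(type A): 1/2·1/2 + 1/2·0 = 1/4.

1/4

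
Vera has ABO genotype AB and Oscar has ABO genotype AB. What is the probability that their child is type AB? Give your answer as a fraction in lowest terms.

ABO cross AB × AB → offspring phenotypes: 1/4 A, 1/4 B, 1/2 AB.
So P(type AB) = 1/2.

1/2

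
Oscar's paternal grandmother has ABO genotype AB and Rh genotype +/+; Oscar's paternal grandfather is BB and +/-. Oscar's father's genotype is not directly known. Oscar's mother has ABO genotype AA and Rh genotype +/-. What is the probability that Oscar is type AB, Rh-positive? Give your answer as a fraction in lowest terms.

Oscar's father's ABO genotype from AB × BB: 1/2 AB, 1/2 BB.
Crossing each possibility with the mother AA and summing P(type AB): 1/2·1/2 + 1/2·1 = 3/4.
Similarly for Rh via the father's Rh distribution: P(Rh+) = 7/8.
Independent loci: 3/4 × 7/8 = 21/32.

21/32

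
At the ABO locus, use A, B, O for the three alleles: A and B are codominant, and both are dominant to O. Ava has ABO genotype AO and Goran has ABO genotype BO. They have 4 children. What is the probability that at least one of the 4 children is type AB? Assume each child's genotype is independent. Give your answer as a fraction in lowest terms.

175/256

ABO cross AO × BO → 1/4 O, 1/4 A, 1/4 B, 1/4 AB.
So P(type AB) = 1/4 per child.
P(none) = (3/4)^4 = 81/256; P(at least one) = 1 − 81/256 = 175/256.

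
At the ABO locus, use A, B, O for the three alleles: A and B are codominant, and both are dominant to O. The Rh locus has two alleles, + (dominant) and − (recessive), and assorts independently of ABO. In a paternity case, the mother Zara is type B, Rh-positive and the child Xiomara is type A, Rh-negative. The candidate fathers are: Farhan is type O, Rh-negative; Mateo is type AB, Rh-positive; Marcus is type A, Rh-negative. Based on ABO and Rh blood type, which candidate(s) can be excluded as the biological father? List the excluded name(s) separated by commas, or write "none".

Farhan

A candidate is excluded only if no genotype consistent with his phenotype could produce a type A, Rh-negative child with a type B, Rh-positive mother.
Farhan (type O, Rh-): no genotype consistent with that phenotype can produce a type-A Rh- child with a type-B mother.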